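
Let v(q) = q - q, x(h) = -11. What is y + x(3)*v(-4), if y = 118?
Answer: 118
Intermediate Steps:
v(q) = 0
y + x(3)*v(-4) = 118 - 11*0 = 118 + 0 = 118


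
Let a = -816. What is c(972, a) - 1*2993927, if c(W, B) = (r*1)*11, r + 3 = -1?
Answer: -2993971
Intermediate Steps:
r = -4 (r = -3 - 1 = -4)
c(W, B) = -44 (c(W, B) = -4*1*11 = -4*11 = -44)
c(972, a) - 1*2993927 = -44 - 1*2993927 = -44 - 2993927 = -2993971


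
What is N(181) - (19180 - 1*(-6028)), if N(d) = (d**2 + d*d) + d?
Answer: 40495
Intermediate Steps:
N(d) = d + 2*d**2 (N(d) = (d**2 + d**2) + d = 2*d**2 + d = d + 2*d**2)
N(181) - (19180 - 1*(-6028)) = 181*(1 + 2*181) - (19180 - 1*(-6028)) = 181*(1 + 362) - (19180 + 6028) = 181*363 - 1*25208 = 65703 - 25208 = 40495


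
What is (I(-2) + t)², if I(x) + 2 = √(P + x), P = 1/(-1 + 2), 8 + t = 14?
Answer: (4 + I)² ≈ 15.0 + 8.0*I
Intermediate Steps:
t = 6 (t = -8 + 14 = 6)
P = 1 (P = 1/1 = 1)
I(x) = -2 + √(1 + x)
(I(-2) + t)² = ((-2 + √(1 - 2)) + 6)² = ((-2 + √(-1)) + 6)² = ((-2 + I) + 6)² = (4 + I)²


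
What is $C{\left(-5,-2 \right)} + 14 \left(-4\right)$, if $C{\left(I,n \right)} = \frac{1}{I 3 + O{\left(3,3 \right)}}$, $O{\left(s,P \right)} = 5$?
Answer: $- \frac{561}{10} \approx -56.1$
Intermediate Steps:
$C{\left(I,n \right)} = \frac{1}{5 + 3 I}$ ($C{\left(I,n \right)} = \frac{1}{I 3 + 5} = \frac{1}{3 I + 5} = \frac{1}{5 + 3 I}$)
$C{\left(-5,-2 \right)} + 14 \left(-4\right) = \frac{1}{5 + 3 \left(-5\right)} + 14 \left(-4\right) = \frac{1}{5 - 15} - 56 = \frac{1}{-10} - 56 = - \frac{1}{10} - 56 = - \frac{561}{10}$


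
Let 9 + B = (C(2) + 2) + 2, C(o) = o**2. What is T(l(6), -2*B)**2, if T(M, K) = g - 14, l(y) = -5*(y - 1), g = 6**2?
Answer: 484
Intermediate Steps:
g = 36
B = -1 (B = -9 + ((2**2 + 2) + 2) = -9 + ((4 + 2) + 2) = -9 + (6 + 2) = -9 + 8 = -1)
l(y) = 5 - 5*y (l(y) = -5*(-1 + y) = 5 - 5*y)
T(M, K) = 22 (T(M, K) = 36 - 14 = 22)
T(l(6), -2*B)**2 = 22**2 = 484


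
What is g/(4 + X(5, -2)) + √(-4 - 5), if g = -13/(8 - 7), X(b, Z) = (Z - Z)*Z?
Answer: -13/4 + 3*I ≈ -3.25 + 3.0*I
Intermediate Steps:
X(b, Z) = 0 (X(b, Z) = 0*Z = 0)
g = -13 (g = -13/1 = -13*1 = -13)
g/(4 + X(5, -2)) + √(-4 - 5) = -13/(4 + 0) + √(-4 - 5) = -13/4 + √(-9) = -13*¼ + 3*I = -13/4 + 3*I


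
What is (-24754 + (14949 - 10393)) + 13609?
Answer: -6589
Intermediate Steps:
(-24754 + (14949 - 10393)) + 13609 = (-24754 + 4556) + 13609 = -20198 + 13609 = -6589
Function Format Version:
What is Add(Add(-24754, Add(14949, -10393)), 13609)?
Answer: -6589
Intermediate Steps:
Add(Add(-24754, Add(14949, -10393)), 13609) = Add(Add(-24754, 4556), 13609) = Add(-20198, 13609) = -6589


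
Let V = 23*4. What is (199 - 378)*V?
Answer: -16468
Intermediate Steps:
V = 92
(199 - 378)*V = (199 - 378)*92 = -179*92 = -16468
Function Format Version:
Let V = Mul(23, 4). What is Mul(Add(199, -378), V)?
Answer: -16468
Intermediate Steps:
V = 92
Mul(Add(199, -378), V) = Mul(Add(199, -378), 92) = Mul(-179, 92) = -16468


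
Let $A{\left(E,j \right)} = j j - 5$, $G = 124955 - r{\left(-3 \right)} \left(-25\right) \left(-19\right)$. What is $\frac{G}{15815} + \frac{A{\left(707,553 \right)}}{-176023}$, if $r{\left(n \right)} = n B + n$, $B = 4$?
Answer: $\frac{3682565516}{556760749} \approx 6.6143$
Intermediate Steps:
$r{\left(n \right)} = 5 n$ ($r{\left(n \right)} = n 4 + n = 4 n + n = 5 n$)
$G = 132080$ ($G = 124955 - 5 \left(-3\right) \left(-25\right) \left(-19\right) = 124955 - \left(-15\right) \left(-25\right) \left(-19\right) = 124955 - 375 \left(-19\right) = 124955 - -7125 = 124955 + 7125 = 132080$)
$A{\left(E,j \right)} = -5 + j^{2}$ ($A{\left(E,j \right)} = j^{2} - 5 = -5 + j^{2}$)
$\frac{G}{15815} + \frac{A{\left(707,553 \right)}}{-176023} = \frac{132080}{15815} + \frac{-5 + 553^{2}}{-176023} = 132080 \cdot \frac{1}{15815} + \left(-5 + 305809\right) \left(- \frac{1}{176023}\right) = \frac{26416}{3163} + 305804 \left(- \frac{1}{176023}\right) = \frac{26416}{3163} - \frac{305804}{176023} = \frac{3682565516}{556760749}$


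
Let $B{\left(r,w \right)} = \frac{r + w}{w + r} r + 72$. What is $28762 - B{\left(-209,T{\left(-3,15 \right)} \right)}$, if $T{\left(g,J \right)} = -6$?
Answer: $28899$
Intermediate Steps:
$B{\left(r,w \right)} = 72 + r$ ($B{\left(r,w \right)} = \frac{r + w}{r + w} r + 72 = 1 r + 72 = r + 72 = 72 + r$)
$28762 - B{\left(-209,T{\left(-3,15 \right)} \right)} = 28762 - \left(72 - 209\right) = 28762 - -137 = 28762 + 137 = 28899$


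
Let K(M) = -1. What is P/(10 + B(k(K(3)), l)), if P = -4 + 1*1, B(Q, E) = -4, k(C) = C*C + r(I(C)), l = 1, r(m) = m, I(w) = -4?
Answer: -½ ≈ -0.50000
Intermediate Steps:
k(C) = -4 + C² (k(C) = C*C - 4 = C² - 4 = -4 + C²)
P = -3 (P = -4 + 1 = -3)
P/(10 + B(k(K(3)), l)) = -3/(10 - 4) = -3/6 = (⅙)*(-3) = -½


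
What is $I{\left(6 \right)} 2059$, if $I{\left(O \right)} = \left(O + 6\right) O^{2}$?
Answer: $889488$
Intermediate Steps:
$I{\left(O \right)} = O^{2} \left(6 + O\right)$ ($I{\left(O \right)} = \left(6 + O\right) O^{2} = O^{2} \left(6 + O\right)$)
$I{\left(6 \right)} 2059 = 6^{2} \left(6 + 6\right) 2059 = 36 \cdot 12 \cdot 2059 = 432 \cdot 2059 = 889488$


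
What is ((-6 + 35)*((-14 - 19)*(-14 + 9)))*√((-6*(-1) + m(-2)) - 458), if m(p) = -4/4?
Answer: 4785*I*√453 ≈ 1.0184e+5*I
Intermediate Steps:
m(p) = -1 (m(p) = -4*¼ = -1)
((-6 + 35)*((-14 - 19)*(-14 + 9)))*√((-6*(-1) + m(-2)) - 458) = ((-6 + 35)*((-14 - 19)*(-14 + 9)))*√((-6*(-1) - 1) - 458) = (29*(-33*(-5)))*√((6 - 1) - 458) = (29*165)*√(5 - 458) = 4785*√(-453) = 4785*(I*√453) = 4785*I*√453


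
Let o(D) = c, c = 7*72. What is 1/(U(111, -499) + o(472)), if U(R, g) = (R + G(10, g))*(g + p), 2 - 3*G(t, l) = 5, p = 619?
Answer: 1/13704 ≈ 7.2971e-5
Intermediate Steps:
c = 504
G(t, l) = -1 (G(t, l) = 2/3 - 1/3*5 = 2/3 - 5/3 = -1)
o(D) = 504
U(R, g) = (-1 + R)*(619 + g) (U(R, g) = (R - 1)*(g + 619) = (-1 + R)*(619 + g))
1/(U(111, -499) + o(472)) = 1/((-619 - 1*(-499) + 619*111 + 111*(-499)) + 504) = 1/((-619 + 499 + 68709 - 55389) + 504) = 1/(13200 + 504) = 1/13704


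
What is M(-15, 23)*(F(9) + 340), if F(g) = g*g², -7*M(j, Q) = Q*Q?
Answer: -565501/7 ≈ -80786.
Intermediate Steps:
M(j, Q) = -Q²/7 (M(j, Q) = -Q*Q/7 = -Q²/7)
F(g) = g³
M(-15, 23)*(F(9) + 340) = (-⅐*23²)*(9³ + 340) = (-⅐*529)*(729 + 340) = -529/7*1069 = -565501/7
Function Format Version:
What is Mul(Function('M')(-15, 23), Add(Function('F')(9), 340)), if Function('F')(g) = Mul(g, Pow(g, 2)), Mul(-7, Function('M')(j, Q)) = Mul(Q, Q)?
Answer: Rational(-565501, 7) ≈ -80786.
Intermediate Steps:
Function('M')(j, Q) = Mul(Rational(-1, 7), Pow(Q, 2)) (Function('M')(j, Q) = Mul(Rational(-1, 7), Mul(Q, Q)) = Mul(Rational(-1, 7), Pow(Q, 2)))
Function('F')(g) = Pow(g, 3)
Mul(Function('M')(-15, 23), Add(Function('F')(9), 340)) = Mul(Mul(Rational(-1, 7), Pow(23, 2)), Add(Pow(9, 3), 340)) = Mul(Mul(Rational(-1, 7), 529), Add(729, 340)) = Mul(Rational(-529, 7), 1069) = Rational(-565501, 7)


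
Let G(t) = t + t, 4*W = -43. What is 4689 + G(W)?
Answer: 9335/2 ≈ 4667.5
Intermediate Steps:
W = -43/4 (W = (1/4)*(-43) = -43/4 ≈ -10.750)
G(t) = 2*t
4689 + G(W) = 4689 + 2*(-43/4) = 4689 - 43/2 = 9335/2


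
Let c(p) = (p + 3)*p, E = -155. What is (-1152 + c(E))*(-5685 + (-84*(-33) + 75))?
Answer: -63593904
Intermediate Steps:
c(p) = p*(3 + p) (c(p) = (3 + p)*p = p*(3 + p))
(-1152 + c(E))*(-5685 + (-84*(-33) + 75)) = (-1152 - 155*(3 - 155))*(-5685 + (-84*(-33) + 75)) = (-1152 - 155*(-152))*(-5685 + (2772 + 75)) = (-1152 + 23560)*(-5685 + 2847) = 22408*(-2838) = -63593904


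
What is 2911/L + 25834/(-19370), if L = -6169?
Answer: -107878008/59746765 ≈ -1.8056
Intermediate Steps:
2911/L + 25834/(-19370) = 2911/(-6169) + 25834/(-19370) = 2911*(-1/6169) + 25834*(-1/19370) = -2911/6169 - 12917/9685 = -107878008/59746765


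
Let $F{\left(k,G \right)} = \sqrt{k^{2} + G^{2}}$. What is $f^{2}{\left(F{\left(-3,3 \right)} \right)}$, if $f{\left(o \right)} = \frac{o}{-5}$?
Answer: $\frac{18}{25} \approx 0.72$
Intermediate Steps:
$F{\left(k,G \right)} = \sqrt{G^{2} + k^{2}}$
$f{\left(o \right)} = - \frac{o}{5}$ ($f{\left(o \right)} = o \left(- \frac{1}{5}\right) = - \frac{o}{5}$)
$f^{2}{\left(F{\left(-3,3 \right)} \right)} = \left(- \frac{\sqrt{3^{2} + \left(-3\right)^{2}}}{5}\right)^{2} = \left(- \frac{\sqrt{9 + 9}}{5}\right)^{2} = \left(- \frac{\sqrt{18}}{5}\right)^{2} = \left(- \frac{3 \sqrt{2}}{5}\right)^{2} = \frac{18}{25}$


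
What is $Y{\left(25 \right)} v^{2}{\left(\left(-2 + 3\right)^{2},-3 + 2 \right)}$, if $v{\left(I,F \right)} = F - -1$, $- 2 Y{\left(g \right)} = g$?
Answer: $0$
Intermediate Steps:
$Y{\left(g \right)} = - \frac{g}{2}$
$v{\left(I,F \right)} = 1 + F$ ($v{\left(I,F \right)} = F + 1 = 1 + F$)
$Y{\left(25 \right)} v^{2}{\left(\left(-2 + 3\right)^{2},-3 + 2 \right)} = \left(- \frac{1}{2}\right) 25 \left(1 + \left(-3 + 2\right)\right)^{2} = - \frac{25 \left(1 - 1\right)^{2}}{2} = - \frac{25 \cdot 0^{2}}{2} = \left(- \frac{25}{2}\right) 0 = 0$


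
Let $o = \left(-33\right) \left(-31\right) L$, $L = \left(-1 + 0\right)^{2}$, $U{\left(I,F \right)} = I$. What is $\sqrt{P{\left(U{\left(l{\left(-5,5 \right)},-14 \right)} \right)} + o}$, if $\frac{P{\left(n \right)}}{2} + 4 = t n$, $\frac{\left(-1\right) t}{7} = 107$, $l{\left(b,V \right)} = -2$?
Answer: $\sqrt{4011} \approx 63.332$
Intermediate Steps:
$t = -749$ ($t = \left(-7\right) 107 = -749$)
$L = 1$ ($L = \left(-1\right)^{2} = 1$)
$P{\left(n \right)} = -8 - 1498 n$ ($P{\left(n \right)} = -8 + 2 \left(- 749 n\right) = -8 - 1498 n$)
$o = 1023$ ($o = \left(-33\right) \left(-31\right) 1 = 1023 \cdot 1 = 1023$)
$\sqrt{P{\left(U{\left(l{\left(-5,5 \right)},-14 \right)} \right)} + o} = \sqrt{\left(-8 - -2996\right) + 1023} = \sqrt{\left(-8 + 2996\right) + 1023} = \sqrt{2988 + 1023} = \sqrt{4011}$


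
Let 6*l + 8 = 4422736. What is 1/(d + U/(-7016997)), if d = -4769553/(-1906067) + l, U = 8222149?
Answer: 342945292841/252792747826328230 ≈ 1.3566e-6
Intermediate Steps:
l = 2211364/3 (l = -4/3 + (⅙)*4422736 = -4/3 + 2211368/3 = 2211364/3 ≈ 7.3712e+5)
d = 4215022254047/5718201 (d = -4769553/(-1906067) + 2211364/3 = -4769553*(-1/1906067) + 2211364/3 = 4769553/1906067 + 2211364/3 = 4215022254047/5718201 ≈ 7.3712e+5)
1/(d + U/(-7016997)) = 1/(4215022254047/5718201 + 8222149/(-7016997)) = 1/(4215022254047/5718201 + 8222149*(-1/7016997)) = 1/(4215022254047/5718201 - 632473/539769) = 1/(252792747826328230/342945292841) = 342945292841/252792747826328230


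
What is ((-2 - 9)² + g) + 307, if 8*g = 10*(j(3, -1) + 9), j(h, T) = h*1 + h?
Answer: 1787/4 ≈ 446.75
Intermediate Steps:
j(h, T) = 2*h (j(h, T) = h + h = 2*h)
g = 75/4 (g = (10*(2*3 + 9))/8 = (10*(6 + 9))/8 = (10*15)/8 = (⅛)*150 = 75/4 ≈ 18.750)
((-2 - 9)² + g) + 307 = ((-2 - 9)² + 75/4) + 307 = ((-11)² + 75/4) + 307 = (121 + 75/4) + 307 = 559/4 + 307 = 1787/4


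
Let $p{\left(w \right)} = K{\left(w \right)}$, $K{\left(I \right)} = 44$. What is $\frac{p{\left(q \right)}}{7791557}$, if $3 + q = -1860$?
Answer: $\frac{44}{7791557} \approx 5.6471 \cdot 10^{-6}$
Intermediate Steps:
$q = -1863$ ($q = -3 - 1860 = -1863$)
$p{\left(w \right)} = 44$
$\frac{p{\left(q \right)}}{7791557} = \frac{44}{7791557}$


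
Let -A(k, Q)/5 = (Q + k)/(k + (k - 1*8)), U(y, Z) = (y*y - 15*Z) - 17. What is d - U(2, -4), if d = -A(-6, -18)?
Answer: -41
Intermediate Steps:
U(y, Z) = -17 + y**2 - 15*Z (U(y, Z) = (y**2 - 15*Z) - 17 = -17 + y**2 - 15*Z)
A(k, Q) = -5*(Q + k)/(-8 + 2*k) (A(k, Q) = -5*(Q + k)/(k + (k - 1*8)) = -5*(Q + k)/(k + (k - 8)) = -5*(Q + k)/(k + (-8 + k)) = -5*(Q + k)/(-8 + 2*k))
d = 6 (d = -5*(-1*(-18) - 1*(-6))/(2*(-4 - 6)) = -5*(18 + 6)/(2*(-10)) = -5*(-1)*24/(2*10) = -1*(-6) = 6)
d - U(2, -4) = 6 - (-17 + 2**2 - 15*(-4)) = 6 - (-17 + 4 + 60) = 6 - 1*47 = 6 - 47 = -41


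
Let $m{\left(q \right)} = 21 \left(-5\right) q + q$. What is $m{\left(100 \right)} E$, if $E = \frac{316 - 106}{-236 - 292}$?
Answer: $\frac{45500}{11} \approx 4136.4$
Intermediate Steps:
$m{\left(q \right)} = - 104 q$ ($m{\left(q \right)} = - 105 q + q = - 104 q$)
$E = - \frac{35}{88}$ ($E = \frac{210}{-528} = 210 \left(- \frac{1}{528}\right) = - \frac{35}{88} \approx -0.39773$)
$m{\left(100 \right)} E = \left(-104\right) 100 \left(- \frac{35}{88}\right) = \left(-10400\right) \left(- \frac{35}{88}\right) = \frac{45500}{11}$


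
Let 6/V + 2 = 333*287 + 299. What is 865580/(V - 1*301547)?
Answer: -2766047448/963623593 ≈ -2.8705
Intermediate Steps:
V = 1/15978 (V = 6/(-2 + (333*287 + 299)) = 6/(-2 + (95571 + 299)) = 6/(-2 + 95870) = 6/95868 = 6*(1/95868) = 1/15978 ≈ 6.2586e-5)
865580/(V - 1*301547) = 865580/(1/15978 - 1*301547) = 865580/(1/15978 - 301547) = 865580/(-4818117965/15978) = 865580*(-15978/4818117965) = -2766047448/963623593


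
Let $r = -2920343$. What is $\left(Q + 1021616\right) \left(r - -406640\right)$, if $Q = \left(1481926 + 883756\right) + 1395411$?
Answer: $-12022309961427$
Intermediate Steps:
$Q = 3761093$ ($Q = 2365682 + 1395411 = 3761093$)
$\left(Q + 1021616\right) \left(r - -406640\right) = \left(3761093 + 1021616\right) \left(-2920343 - -406640\right) = 4782709 \left(-2920343 + 406640\right) = 4782709 \left(-2513703\right) = -12022309961427$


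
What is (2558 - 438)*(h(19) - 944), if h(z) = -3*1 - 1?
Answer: -2009760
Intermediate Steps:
h(z) = -4 (h(z) = -3 - 1 = -4)
(2558 - 438)*(h(19) - 944) = (2558 - 438)*(-4 - 944) = 2120*(-948) = -2009760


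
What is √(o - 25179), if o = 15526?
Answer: 7*I*√197 ≈ 98.25*I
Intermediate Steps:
√(o - 25179) = √(15526 - 25179) = √(-9653) = 7*I*√197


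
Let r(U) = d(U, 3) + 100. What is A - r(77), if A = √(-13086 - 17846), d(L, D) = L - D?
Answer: -174 + 2*I*√7733 ≈ -174.0 + 175.88*I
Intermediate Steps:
A = 2*I*√7733 (A = √(-30932) = 2*I*√7733 ≈ 175.88*I)
r(U) = 97 + U (r(U) = (U - 1*3) + 100 = (U - 3) + 100 = (-3 + U) + 100 = 97 + U)
A - r(77) = 2*I*√7733 - (97 + 77) = 2*I*√7733 - 1*174 = 2*I*√7733 - 174 = -174 + 2*I*√7733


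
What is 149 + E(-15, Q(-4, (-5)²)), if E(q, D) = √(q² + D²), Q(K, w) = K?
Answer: 149 + √241 ≈ 164.52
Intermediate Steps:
E(q, D) = √(D² + q²)
149 + E(-15, Q(-4, (-5)²)) = 149 + √((-4)² + (-15)²) = 149 + √(16 + 225) = 149 + √241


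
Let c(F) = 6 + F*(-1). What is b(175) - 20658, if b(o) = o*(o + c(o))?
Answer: -19608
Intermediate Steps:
c(F) = 6 - F
b(o) = 6*o (b(o) = o*(o + (6 - o)) = o*6 = 6*o)
b(175) - 20658 = 6*175 - 20658 = 1050 - 20658 = -19608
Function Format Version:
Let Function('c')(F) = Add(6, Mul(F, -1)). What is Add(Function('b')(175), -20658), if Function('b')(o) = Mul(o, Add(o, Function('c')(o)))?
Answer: -19608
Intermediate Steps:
Function('c')(F) = Add(6, Mul(-1, F))
Function('b')(o) = Mul(6, o) (Function('b')(o) = Mul(o, Add(o, Add(6, Mul(-1, o)))) = Mul(o, 6) = Mul(6, o))
Add(Function('b')(175), -20658) = Add(Mul(6, 175), -20658) = Add(1050, -20658) = -19608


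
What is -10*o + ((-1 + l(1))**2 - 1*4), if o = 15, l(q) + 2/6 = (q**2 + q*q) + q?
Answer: -1361/9 ≈ -151.22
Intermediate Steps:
l(q) = -1/3 + q + 2*q**2 (l(q) = -1/3 + ((q**2 + q*q) + q) = -1/3 + ((q**2 + q**2) + q) = -1/3 + (2*q**2 + q) = -1/3 + (q + 2*q**2) = -1/3 + q + 2*q**2)
-10*o + ((-1 + l(1))**2 - 1*4) = -10*15 + ((-1 + (-1/3 + 1 + 2*1**2))**2 - 1*4) = -150 + ((-1 + (-1/3 + 1 + 2*1))**2 - 4) = -150 + ((-1 + (-1/3 + 1 + 2))**2 - 4) = -150 + ((-1 + 8/3)**2 - 4) = -150 + ((5/3)**2 - 4) = -150 + (25/9 - 4) = -150 - 11/9 = -1361/9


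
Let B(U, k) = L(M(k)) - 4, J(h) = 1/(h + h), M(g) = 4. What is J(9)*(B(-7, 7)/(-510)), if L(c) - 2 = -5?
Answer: 7/9180 ≈ 0.00076253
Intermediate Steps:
L(c) = -3 (L(c) = 2 - 5 = -3)
J(h) = 1/(2*h)
B(U, k) = -7 (B(U, k) = -3 - 4 = -7)
J(9)*(B(-7, 7)/(-510)) = ((½)/9)*(-7/(-510)) = ((½)*(⅑))*(-7*(-1/510)) = (1/18)*(7/510) = 7/9180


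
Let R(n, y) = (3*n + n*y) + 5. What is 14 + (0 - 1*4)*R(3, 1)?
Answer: -54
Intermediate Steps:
R(n, y) = 5 + 3*n + n*y
14 + (0 - 1*4)*R(3, 1) = 14 + (0 - 1*4)*(5 + 3*3 + 3*1) = 14 + (0 - 4)*(5 + 9 + 3) = 14 - 4*17 = 14 - 68 = -54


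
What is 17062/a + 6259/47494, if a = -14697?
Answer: -718354105/698019318 ≈ -1.0291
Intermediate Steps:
17062/a + 6259/47494 = 17062/(-14697) + 6259/47494 = 17062*(-1/14697) + 6259*(1/47494) = -17062/14697 + 6259/47494 = -718354105/698019318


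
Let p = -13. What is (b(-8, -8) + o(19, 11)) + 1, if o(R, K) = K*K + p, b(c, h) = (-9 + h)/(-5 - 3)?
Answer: 889/8 ≈ 111.13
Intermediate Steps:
b(c, h) = 9/8 - h/8 (b(c, h) = (-9 + h)/(-8) = (-9 + h)*(-⅛) = 9/8 - h/8)
o(R, K) = -13 + K² (o(R, K) = K*K - 13 = K² - 13 = -13 + K²)
(b(-8, -8) + o(19, 11)) + 1 = ((9/8 - ⅛*(-8)) + (-13 + 11²)) + 1 = ((9/8 + 1) + (-13 + 121)) + 1 = (17/8 + 108) + 1 = 881/8 + 1 = 889/8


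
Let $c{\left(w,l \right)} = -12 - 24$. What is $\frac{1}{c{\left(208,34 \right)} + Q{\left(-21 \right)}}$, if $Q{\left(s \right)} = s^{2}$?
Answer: $\frac{1}{405} \approx 0.0024691$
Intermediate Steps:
$c{\left(w,l \right)} = -36$
$\frac{1}{c{\left(208,34 \right)} + Q{\left(-21 \right)}} = \frac{1}{-36 + \left(-21\right)^{2}} = \frac{1}{-36 + 441} = \frac{1}{405}$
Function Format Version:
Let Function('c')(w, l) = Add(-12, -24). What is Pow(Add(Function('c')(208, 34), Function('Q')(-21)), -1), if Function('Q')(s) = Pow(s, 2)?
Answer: Rational(1, 405) ≈ 0.0024691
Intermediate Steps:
Function('c')(w, l) = -36
Pow(Add(Function('c')(208, 34), Function('Q')(-21)), -1) = Pow(Add(-36, Pow(-21, 2)), -1) = Pow(Add(-36, 441), -1) = Pow(405, -1) = Rational(1, 405)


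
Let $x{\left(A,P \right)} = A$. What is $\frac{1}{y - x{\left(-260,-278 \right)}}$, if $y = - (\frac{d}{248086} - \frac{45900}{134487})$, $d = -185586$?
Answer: $\frac{36344599}{9489188389} \approx 0.0038301$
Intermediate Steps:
$y = \frac{39592649}{36344599}$ ($y = - (- \frac{185586}{248086} - \frac{45900}{134487}) = - (\left(-185586\right) \frac{1}{248086} - \frac{100}{293}) = - (- \frac{92793}{124043} - \frac{100}{293}) = \left(-1\right) \left(- \frac{39592649}{36344599}\right) = \frac{39592649}{36344599} \approx 1.0894$)
$\frac{1}{y - x{\left(-260,-278 \right)}} = \frac{1}{\frac{39592649}{36344599} - -260} = \frac{1}{\frac{39592649}{36344599} + 260} = \frac{1}{\frac{9489188389}{36344599}} = \frac{36344599}{9489188389}$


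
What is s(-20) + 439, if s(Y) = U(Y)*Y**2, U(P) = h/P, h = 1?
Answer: 419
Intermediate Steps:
U(P) = 1/P
s(Y) = Y (s(Y) = Y**2/Y = Y)
s(-20) + 439 = -20 + 439 = 419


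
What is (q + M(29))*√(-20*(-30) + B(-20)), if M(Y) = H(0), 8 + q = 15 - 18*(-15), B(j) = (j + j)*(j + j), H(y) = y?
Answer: 2770*√22 ≈ 12992.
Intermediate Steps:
B(j) = 4*j² (B(j) = (2*j)*(2*j) = 4*j²)
q = 277 (q = -8 + (15 - 18*(-15)) = -8 + (15 + 270) = -8 + 285 = 277)
M(Y) = 0
(q + M(29))*√(-20*(-30) + B(-20)) = (277 + 0)*√(-20*(-30) + 4*(-20)²) = 277*√(600 + 4*400) = 277*√(600 + 1600) = 277*√2200 = 277*(10*√22) = 2770*√22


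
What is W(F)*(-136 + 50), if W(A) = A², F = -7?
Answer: -4214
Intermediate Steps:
W(F)*(-136 + 50) = (-7)²*(-136 + 50) = 49*(-86) = -4214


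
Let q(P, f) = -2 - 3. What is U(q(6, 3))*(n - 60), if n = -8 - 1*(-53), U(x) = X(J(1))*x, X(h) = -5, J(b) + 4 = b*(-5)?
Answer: -375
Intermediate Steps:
J(b) = -4 - 5*b (J(b) = -4 + b*(-5) = -4 - 5*b)
q(P, f) = -5
U(x) = -5*x
n = 45 (n = -8 + 53 = 45)
U(q(6, 3))*(n - 60) = (-5*(-5))*(45 - 60) = 25*(-15) = -375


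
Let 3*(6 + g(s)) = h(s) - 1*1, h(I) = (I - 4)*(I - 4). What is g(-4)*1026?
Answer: 15390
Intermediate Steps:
h(I) = (-4 + I)² (h(I) = (-4 + I)*(-4 + I) = (-4 + I)²)
g(s) = -19/3 + (-4 + s)²/3 (g(s) = -6 + ((-4 + s)² - 1*1)/3 = -6 + ((-4 + s)² - 1)/3 = -6 + (-1 + (-4 + s)²)/3 = -6 + (-⅓ + (-4 + s)²/3) = -19/3 + (-4 + s)²/3)
g(-4)*1026 = (-19/3 + (-4 - 4)²/3)*1026 = (-19/3 + (⅓)*(-8)²)*1026 = (-19/3 + (⅓)*64)*1026 = (-19/3 + 64/3)*1026 = 15*1026 = 15390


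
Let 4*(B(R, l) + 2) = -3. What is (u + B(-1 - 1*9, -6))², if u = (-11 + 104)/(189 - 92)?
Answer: 483025/150544 ≈ 3.2085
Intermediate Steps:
B(R, l) = -11/4 (B(R, l) = -2 + (¼)*(-3) = -2 - ¾ = -11/4)
u = 93/97 ≈ 0.95876
(u + B(-1 - 1*9, -6))² = (93/97 - 11/4)² = (-695/388)² = 483025/150544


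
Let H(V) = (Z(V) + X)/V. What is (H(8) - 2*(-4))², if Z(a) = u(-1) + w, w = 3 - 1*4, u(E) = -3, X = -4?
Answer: 49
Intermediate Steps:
w = -1 (w = 3 - 4 = -1)
Z(a) = -4 (Z(a) = -3 - 1 = -4)
H(V) = -8/V (H(V) = (-4 - 4)/V = -8/V)
(H(8) - 2*(-4))² = (-8/8 - 2*(-4))² = (-8*⅛ + 8)² = (-1 + 8)² = 7² = 49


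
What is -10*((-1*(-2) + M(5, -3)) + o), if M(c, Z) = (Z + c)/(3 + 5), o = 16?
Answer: -365/2 ≈ -182.50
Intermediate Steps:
M(c, Z) = Z/8 + c/8 (M(c, Z) = (Z + c)/8 = (Z + c)*(1/8) = Z/8 + c/8)
-10*((-1*(-2) + M(5, -3)) + o) = -10*((-1*(-2) + ((1/8)*(-3) + (1/8)*5)) + 16) = -10*((2 + (-3/8 + 5/8)) + 16) = -10*((2 + 1/4) + 16) = -10*(9/4 + 16) = -10*73/4 = -365/2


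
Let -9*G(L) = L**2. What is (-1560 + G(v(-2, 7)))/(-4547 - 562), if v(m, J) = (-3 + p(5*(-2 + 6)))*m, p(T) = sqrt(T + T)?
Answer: 14236/45981 - 16*sqrt(10)/15327 ≈ 0.30630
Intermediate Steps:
p(T) = sqrt(2)*sqrt(T) (p(T) = sqrt(2*T) = sqrt(2)*sqrt(T))
v(m, J) = m*(-3 + 2*sqrt(10)) (v(m, J) = (-3 + sqrt(2)*sqrt(5*(-2 + 6)))*m = (-3 + sqrt(2)*sqrt(5*4))*m = (-3 + sqrt(2)*sqrt(20))*m = (-3 + sqrt(2)*(2*sqrt(5)))*m = (-3 + 2*sqrt(10))*m = m*(-3 + 2*sqrt(10)))
G(L) = -L**2/9
(-1560 + G(v(-2, 7)))/(-4547 - 562) = (-1560 - 4*(-3 + 2*sqrt(10))**2/9)/(-4547 - 562) = (-1560 - (6 - 4*sqrt(10))**2/9)/(-5109) = (-1560 - (6 - 4*sqrt(10))**2/9)*(-1/5109) = 40/131 + (6 - 4*sqrt(10))**2/45981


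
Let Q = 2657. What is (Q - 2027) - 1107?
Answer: -477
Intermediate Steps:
(Q - 2027) - 1107 = (2657 - 2027) - 1107 = 630 - 1107 = -477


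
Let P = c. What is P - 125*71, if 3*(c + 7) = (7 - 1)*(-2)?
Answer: -8886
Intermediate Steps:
c = -11 (c = -7 + ((7 - 1)*(-2))/3 = -7 + (6*(-2))/3 = -7 + (1/3)*(-12) = -7 - 4 = -11)
P = -11
P - 125*71 = -11 - 125*71 = -11 - 8875 = -8886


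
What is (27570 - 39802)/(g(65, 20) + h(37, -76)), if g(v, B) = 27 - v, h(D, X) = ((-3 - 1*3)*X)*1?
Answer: -556/19 ≈ -29.263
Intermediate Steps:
h(D, X) = -6*X (h(D, X) = ((-3 - 3)*X)*1 = -6*X*1 = -6*X)
(27570 - 39802)/(g(65, 20) + h(37, -76)) = (27570 - 39802)/((27 - 1*65) - 6*(-76)) = -12232/((27 - 65) + 456) = -12232/(-38 + 456) = -12232/418 = -12232*1/418 = -556/19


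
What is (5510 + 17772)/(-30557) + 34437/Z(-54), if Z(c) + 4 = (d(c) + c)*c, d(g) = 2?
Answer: 987008681/85681828 ≈ 11.519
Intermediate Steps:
Z(c) = -4 + c*(2 + c) (Z(c) = -4 + (2 + c)*c = -4 + c*(2 + c))
(5510 + 17772)/(-30557) + 34437/Z(-54) = (5510 + 17772)/(-30557) + 34437/(-4 + (-54)**2 + 2*(-54)) = 23282*(-1/30557) + 34437/(-4 + 2916 - 108) = -23282/30557 + 34437/2804 = 987008681/85681828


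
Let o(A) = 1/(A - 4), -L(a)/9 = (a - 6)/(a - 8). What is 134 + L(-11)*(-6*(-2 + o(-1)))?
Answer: 2632/95 ≈ 27.705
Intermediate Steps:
L(a) = -9*(-6 + a)/(-8 + a) (L(a) = -9*(a - 6)/(a - 8) = -9*(-6 + a)/(-8 + a))
o(A) = 1/(-4 + A)
134 + L(-11)*(-6*(-2 + o(-1))) = 134 + (9*(6 - 1*(-11))/(-8 - 11))*(-6*(-2 + 1/(-4 - 1))) = 134 + (9*(6 + 11)/(-19))*(-6*(-2 + 1/(-5))) = 134 + (9*(-1/19)*17)*(-6*(-2 - 1/5)) = 134 - (-918)*(-11)/(19*5) = 134 - 153/19*66/5 = 134 - 10098/95 = 2632/95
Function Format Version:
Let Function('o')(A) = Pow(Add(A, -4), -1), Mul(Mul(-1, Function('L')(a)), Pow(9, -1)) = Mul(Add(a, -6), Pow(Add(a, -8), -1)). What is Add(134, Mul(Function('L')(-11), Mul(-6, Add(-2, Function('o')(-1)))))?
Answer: Rational(2632, 95) ≈ 27.705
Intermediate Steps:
Function('L')(a) = Mul(-9, Pow(Add(-8, a), -1), Add(-6, a)) (Function('L')(a) = Mul(-9, Mul(Add(a, -6), Pow(Add(a, -8), -1))) = Mul(-9, Mul(Add(-6, a), Pow(Add(-8, a), -1))) = Mul(-9, Mul(Pow(Add(-8, a), -1), Add(-6, a))) = Mul(-9, Pow(Add(-8, a), -1), Add(-6, a)))
Function('o')(A) = Pow(Add(-4, A), -1)
Add(134, Mul(Function('L')(-11), Mul(-6, Add(-2, Function('o')(-1))))) = Add(134, Mul(Mul(9, Pow(Add(-8, -11), -1), Add(6, Mul(-1, -11))), Mul(-6, Add(-2, Pow(Add(-4, -1), -1))))) = Add(134, Mul(Mul(9, Pow(-19, -1), Add(6, 11)), Mul(-6, Add(-2, Pow(-5, -1))))) = Add(134, Mul(Mul(9, Rational(-1, 19), 17), Mul(-6, Add(-2, Rational(-1, 5))))) = Add(134, Mul(Rational(-153, 19), Mul(-6, Rational(-11, 5)))) = Add(134, Mul(Rational(-153, 19), Rational(66, 5))) = Add(134, Rational(-10098, 95)) = Rational(2632, 95)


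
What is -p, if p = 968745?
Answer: -968745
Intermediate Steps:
-p = -1*968745 = -968745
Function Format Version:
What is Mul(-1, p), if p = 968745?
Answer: -968745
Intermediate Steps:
Mul(-1, p) = Mul(-1, 968745) = -968745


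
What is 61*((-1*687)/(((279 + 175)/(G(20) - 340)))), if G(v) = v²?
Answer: -1257210/227 ≈ -5538.4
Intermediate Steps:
61*((-1*687)/(((279 + 175)/(G(20) - 340)))) = 61*((-1*687)/(((279 + 175)/(20² - 340)))) = 61*(-687/(454/(400 - 340))) = 61*(-687/(454/60)) = 61*(-687/(454*(1/60))) = 61*(-687/227/30) = 61*(-687*30/227) = 61*(-20610/227) = -1257210/227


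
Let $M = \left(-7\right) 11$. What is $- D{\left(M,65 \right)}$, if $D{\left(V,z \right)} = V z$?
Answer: $5005$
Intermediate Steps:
$M = -77$
$- D{\left(M,65 \right)} = - \left(-77\right) 65 = \left(-1\right) \left(-5005\right) = 5005$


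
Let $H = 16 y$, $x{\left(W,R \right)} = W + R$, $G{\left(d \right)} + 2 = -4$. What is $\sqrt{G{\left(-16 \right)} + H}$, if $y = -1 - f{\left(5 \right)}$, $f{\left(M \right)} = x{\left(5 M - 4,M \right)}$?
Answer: $i \sqrt{438} \approx 20.928 i$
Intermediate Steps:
$G{\left(d \right)} = -6$ ($G{\left(d \right)} = -2 - 4 = -6$)
$x{\left(W,R \right)} = R + W$
$f{\left(M \right)} = -4 + 6 M$ ($f{\left(M \right)} = M + \left(5 M - 4\right) = M + \left(-4 + 5 M\right) = -4 + 6 M$)
$y = -27$ ($y = -1 - \left(-4 + 6 \cdot 5\right) = -1 - \left(-4 + 30\right) = -1 - 26 = -27$)
$H = -432$ ($H = 16 \left(-27\right) = -432$)
$\sqrt{G{\left(-16 \right)} + H} = \sqrt{-6 - 432} = \sqrt{-438} = i \sqrt{438}$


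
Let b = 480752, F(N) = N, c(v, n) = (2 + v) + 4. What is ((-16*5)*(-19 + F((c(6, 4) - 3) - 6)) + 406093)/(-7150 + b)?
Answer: 407373/473602 ≈ 0.86016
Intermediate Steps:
c(v, n) = 6 + v
((-16*5)*(-19 + F((c(6, 4) - 3) - 6)) + 406093)/(-7150 + b) = ((-16*5)*(-19 + (((6 + 6) - 3) - 6)) + 406093)/(-7150 + 480752) = (-80*(-19 + ((12 - 3) - 6)) + 406093)/473602 = (-80*(-19 + (9 - 6)) + 406093)*(1/473602) = (-80*(-19 + 3) + 406093)*(1/473602) = (-80*(-16) + 406093)*(1/473602) = (1280 + 406093)*(1/473602) = 407373*(1/473602) = 407373/473602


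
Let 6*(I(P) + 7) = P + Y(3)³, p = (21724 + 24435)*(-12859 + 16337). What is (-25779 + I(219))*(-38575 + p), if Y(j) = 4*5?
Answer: -7837708016073/2 ≈ -3.9189e+12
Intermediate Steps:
Y(j) = 20
p = 160541002 (p = 46159*3478 = 160541002)
I(P) = 3979/3 + P/6 (I(P) = -7 + (P + 20³)/6 = -7 + (P + 8000)/6 = -7 + (8000 + P)/6 = -7 + (4000/3 + P/6) = 3979/3 + P/6)
(-25779 + I(219))*(-38575 + p) = (-25779 + (3979/3 + (⅙)*219))*(-38575 + 160541002) = (-25779 + (3979/3 + 73/2))*160502427 = (-25779 + 8177/6)*160502427 = -146497/6*160502427 = -7837708016073/2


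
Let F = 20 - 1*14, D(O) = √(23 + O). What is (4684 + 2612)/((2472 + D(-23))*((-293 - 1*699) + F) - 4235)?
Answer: -7296/2441627 ≈ -0.0029882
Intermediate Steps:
F = 6 (F = 20 - 14 = 6)
(4684 + 2612)/((2472 + D(-23))*((-293 - 1*699) + F) - 4235) = (4684 + 2612)/((2472 + √(23 - 23))*((-293 - 1*699) + 6) - 4235) = 7296/((2472 + √0)*((-293 - 699) + 6) - 4235) = 7296/((2472 + 0)*(-992 + 6) - 4235) = 7296/(2472*(-986) - 4235) = 7296/(-2437392 - 4235) = 7296/(-2441627) = 7296*(-1/2441627) = -7296/2441627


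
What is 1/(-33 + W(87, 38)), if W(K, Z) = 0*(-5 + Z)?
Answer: -1/33 ≈ -0.030303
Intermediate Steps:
W(K, Z) = 0
1/(-33 + W(87, 38)) = 1/(-33 + 0) = 1/(-33) = -1/33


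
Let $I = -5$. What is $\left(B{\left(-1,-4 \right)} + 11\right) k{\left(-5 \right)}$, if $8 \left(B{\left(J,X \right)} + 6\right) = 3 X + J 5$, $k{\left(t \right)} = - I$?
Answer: $\frac{115}{8} \approx 14.375$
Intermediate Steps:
$k{\left(t \right)} = 5$ ($k{\left(t \right)} = \left(-1\right) \left(-5\right) = 5$)
$B{\left(J,X \right)} = -6 + \frac{3 X}{8} + \frac{5 J}{8}$ ($B{\left(J,X \right)} = -6 + \frac{3 X + J 5}{8} = -6 + \frac{3 X + 5 J}{8} = -6 + \left(\frac{3 X}{8} + \frac{5 J}{8}\right) = -6 + \frac{3 X}{8} + \frac{5 J}{8}$)
$\left(B{\left(-1,-4 \right)} + 11\right) k{\left(-5 \right)} = \left(\left(-6 + \frac{3}{8} \left(-4\right) + \frac{5}{8} \left(-1\right)\right) + 11\right) 5 = \left(\left(-6 - \frac{3}{2} - \frac{5}{8}\right) + 11\right) 5 = \left(- \frac{65}{8} + 11\right) 5 = \frac{23}{8} \cdot 5 = \frac{115}{8}$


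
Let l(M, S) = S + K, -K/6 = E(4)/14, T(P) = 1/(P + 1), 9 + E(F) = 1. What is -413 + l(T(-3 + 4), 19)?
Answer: -2734/7 ≈ -390.57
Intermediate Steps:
E(F) = -8 (E(F) = -9 + 1 = -8)
T(P) = 1/(1 + P)
K = 24/7 (K = -(-48)/14 = -6*(-4/7) = 24/7 ≈ 3.4286)
l(M, S) = 24/7 + S (l(M, S) = S + 24/7 = 24/7 + S)
-413 + l(T(-3 + 4), 19) = -413 + (24/7 + 19) = -413 + 157/7 = -2734/7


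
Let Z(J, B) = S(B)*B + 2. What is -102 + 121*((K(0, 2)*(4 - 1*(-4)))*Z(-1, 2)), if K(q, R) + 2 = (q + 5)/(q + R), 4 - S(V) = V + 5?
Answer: -2038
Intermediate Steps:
S(V) = -1 - V (S(V) = 4 - (V + 5) = 4 - (5 + V) = 4 + (-5 - V) = -1 - V)
K(q, R) = -2 + (5 + q)/(R + q) (K(q, R) = -2 + (q + 5)/(q + R) = -2 + (5 + q)/(R + q))
Z(J, B) = 2 + B*(-1 - B) (Z(J, B) = (-1 - B)*B + 2 = B*(-1 - B) + 2 = 2 + B*(-1 - B))
-102 + 121*((K(0, 2)*(4 - 1*(-4)))*Z(-1, 2)) = -102 + 121*((((5 - 1*0 - 2*2)/(2 + 0))*(4 - 1*(-4)))*(2 - 1*2*(1 + 2))) = -102 + 121*((((5 + 0 - 4)/2)*(4 + 4))*(2 - 1*2*3)) = -102 + 121*((((½)*1)*8)*(2 - 6)) = -102 + 121*(((½)*8)*(-4)) = -102 + 121*(4*(-4)) = -102 + 121*(-16) = -102 - 1936 = -2038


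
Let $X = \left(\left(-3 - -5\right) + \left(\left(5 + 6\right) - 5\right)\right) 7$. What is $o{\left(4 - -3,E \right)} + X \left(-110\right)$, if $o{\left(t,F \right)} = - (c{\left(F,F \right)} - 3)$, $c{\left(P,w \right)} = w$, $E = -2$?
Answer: $-6155$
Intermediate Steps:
$o{\left(t,F \right)} = 3 - F$ ($o{\left(t,F \right)} = - (F - 3) = - (-3 + F) = 3 - F$)
$X = 56$ ($X = \left(\left(-3 + 5\right) + \left(11 - 5\right)\right) 7 = \left(2 + 6\right) 7 = 8 \cdot 7 = 56$)
$o{\left(4 - -3,E \right)} + X \left(-110\right) = \left(3 - -2\right) + 56 \left(-110\right) = \left(3 + 2\right) - 6160 = 5 - 6160 = -6155$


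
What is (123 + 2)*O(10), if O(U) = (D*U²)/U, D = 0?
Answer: 0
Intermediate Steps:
O(U) = 0 (O(U) = (0*U²)/U = 0/U = 0)
(123 + 2)*O(10) = (123 + 2)*0 = 125*0 = 0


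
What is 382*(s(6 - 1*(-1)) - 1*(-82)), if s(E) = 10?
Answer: 35144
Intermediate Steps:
382*(s(6 - 1*(-1)) - 1*(-82)) = 382*(10 - 1*(-82)) = 382*(10 + 82) = 382*92 = 35144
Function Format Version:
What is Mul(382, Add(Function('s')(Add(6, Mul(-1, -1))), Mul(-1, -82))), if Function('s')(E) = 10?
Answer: 35144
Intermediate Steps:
Mul(382, Add(Function('s')(Add(6, Mul(-1, -1))), Mul(-1, -82))) = Mul(382, Add(10, Mul(-1, -82))) = Mul(382, Add(10, 82)) = Mul(382, 92) = 35144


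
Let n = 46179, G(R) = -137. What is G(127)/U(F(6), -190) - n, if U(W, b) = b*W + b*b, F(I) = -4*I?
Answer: -1877638277/40660 ≈ -46179.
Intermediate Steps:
U(W, b) = b² + W*b (U(W, b) = W*b + b² = b² + W*b)
G(127)/U(F(6), -190) - n = -137*(-1/(190*(-4*6 - 190))) - 1*46179 = -137*(-1/(190*(-24 - 190))) - 46179 = -137/((-190*(-214))) - 46179 = -137/40660 - 46179 = -1877638277/40660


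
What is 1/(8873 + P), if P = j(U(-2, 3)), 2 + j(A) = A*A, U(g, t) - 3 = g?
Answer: 1/8872 ≈ 0.00011271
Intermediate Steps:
U(g, t) = 3 + g
j(A) = -2 + A**2 (j(A) = -2 + A*A = -2 + A**2)
P = -1 (P = -2 + (3 - 2)**2 = -2 + 1**2 = -2 + 1 = -1)
1/(8873 + P) = 1/(8873 - 1) = 1/8872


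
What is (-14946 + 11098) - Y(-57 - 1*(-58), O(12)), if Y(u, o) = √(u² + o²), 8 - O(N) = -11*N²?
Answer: -3848 - √2534465 ≈ -5440.0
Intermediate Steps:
O(N) = 8 + 11*N² (O(N) = 8 - (-11)*N² = 8 + 11*N²)
Y(u, o) = √(o² + u²)
(-14946 + 11098) - Y(-57 - 1*(-58), O(12)) = (-14946 + 11098) - √((8 + 11*12²)² + (-57 - 1*(-58))²) = -3848 - √((8 + 11*144)² + (-57 + 58)²) = -3848 - √((8 + 1584)² + 1²) = -3848 - √(1592² + 1) = -3848 - √(2534464 + 1) = -3848 - √2534465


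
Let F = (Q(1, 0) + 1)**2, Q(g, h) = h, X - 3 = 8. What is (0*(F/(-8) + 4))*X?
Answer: 0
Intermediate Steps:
X = 11 (X = 3 + 8 = 11)
F = 1 (F = (0 + 1)**2 = 1**2 = 1)
(0*(F/(-8) + 4))*X = (0*(1/(-8) + 4))*11 = (0*(1*(-1/8) + 4))*11 = (0*(-1/8 + 4))*11 = (0*(31/8))*11 = 0*11 = 0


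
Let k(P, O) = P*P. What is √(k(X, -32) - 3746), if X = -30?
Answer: I*√2846 ≈ 53.348*I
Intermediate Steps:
k(P, O) = P²
√(k(X, -32) - 3746) = √((-30)² - 3746) = √(900 - 3746) = √(-2846) = I*√2846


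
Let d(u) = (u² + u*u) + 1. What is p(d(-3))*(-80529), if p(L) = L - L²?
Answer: 27540918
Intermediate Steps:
d(u) = 1 + 2*u² (d(u) = (u² + u²) + 1 = 2*u² + 1 = 1 + 2*u²)
p(d(-3))*(-80529) = ((1 + 2*(-3)²)*(1 - (1 + 2*(-3)²)))*(-80529) = ((1 + 2*9)*(1 - (1 + 2*9)))*(-80529) = ((1 + 18)*(1 - (1 + 18)))*(-80529) = (19*(1 - 1*19))*(-80529) = (19*(1 - 19))*(-80529) = (19*(-18))*(-80529) = -342*(-80529) = 27540918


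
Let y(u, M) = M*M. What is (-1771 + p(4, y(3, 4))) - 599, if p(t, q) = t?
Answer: -2366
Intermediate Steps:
y(u, M) = M**2
(-1771 + p(4, y(3, 4))) - 599 = (-1771 + 4) - 599 = -1767 - 599 = -2366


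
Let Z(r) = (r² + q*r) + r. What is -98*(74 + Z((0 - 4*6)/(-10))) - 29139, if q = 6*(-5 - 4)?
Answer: -612247/25 ≈ -24490.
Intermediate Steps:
q = -54 (q = 6*(-9) = -54)
Z(r) = r² - 53*r (Z(r) = (r² - 54*r) + r = r² - 53*r)
-98*(74 + Z((0 - 4*6)/(-10))) - 29139 = -98*(74 + ((0 - 4*6)/(-10))*(-53 + (0 - 4*6)/(-10))) - 29139 = -98*(74 + ((0 - 24)*(-⅒))*(-53 + (0 - 24)*(-⅒))) - 29139 = -98*(74 + (-24*(-⅒))*(-53 - 24*(-⅒))) - 29139 = -98*(74 + 12*(-53 + 12/5)/5) - 29139 = -98*(74 + (12/5)*(-253/5)) - 29139 = -98*(74 - 3036/25) - 29139 = -98*(-1186/25) - 29139 = 116228/25 - 29139 = -612247/25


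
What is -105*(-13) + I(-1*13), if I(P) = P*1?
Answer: 1352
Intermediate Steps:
I(P) = P
-105*(-13) + I(-1*13) = -105*(-13) - 1*13 = 1365 - 13 = 1352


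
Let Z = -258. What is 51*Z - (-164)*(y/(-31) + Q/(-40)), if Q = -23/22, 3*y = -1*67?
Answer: -266707621/20460 ≈ -13036.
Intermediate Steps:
y = -67/3 (y = (-1*67)/3 = (⅓)*(-67) = -67/3 ≈ -22.333)
Q = -23/22 (Q = -23*1/22 = -23/22 ≈ -1.0455)
51*Z - (-164)*(y/(-31) + Q/(-40)) = 51*(-258) - (-164)*(-67/3/(-31) - 23/22/(-40)) = -13158 - (-164)*(-67/3*(-1/31) - 23/22*(-1/40)) = -13158 - (-164)*(67/93 + 23/880) = -13158 - (-164)*61099/81840 = -13158 - 1*(-2505059/20460) = -13158 + 2505059/20460 = -266707621/20460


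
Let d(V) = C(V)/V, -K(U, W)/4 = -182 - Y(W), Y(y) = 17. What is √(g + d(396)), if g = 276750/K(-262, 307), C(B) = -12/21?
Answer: √2938751496142/91938 ≈ 18.646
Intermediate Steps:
C(B) = -4/7 (C(B) = -12*1/21 = -4/7)
K(U, W) = 796 (K(U, W) = -4*(-182 - 1*17) = -4*(-182 - 17) = -4*(-199) = 796)
d(V) = -4/(7*V)
g = 138375/398 (g = 276750/796 = 276750*(1/796) = 138375/398 ≈ 347.68)
√(g + d(396)) = √(138375/398 - 4/7/396) = √(138375/398 - 4/7*1/396) = √(138375/398 - 1/693) = √(95893477/275814) = √2938751496142/91938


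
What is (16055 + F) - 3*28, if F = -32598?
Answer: -16627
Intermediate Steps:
(16055 + F) - 3*28 = (16055 - 32598) - 3*28 = -16543 - 84 = -16627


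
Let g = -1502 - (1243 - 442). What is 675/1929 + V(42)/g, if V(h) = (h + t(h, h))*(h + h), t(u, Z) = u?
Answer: -82017/30221 ≈ -2.7139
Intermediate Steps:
g = -2303 (g = -1502 - 1*801 = -1502 - 801 = -2303)
V(h) = 4*h² (V(h) = (h + h)*(h + h) = (2*h)*(2*h) = 4*h²)
675/1929 + V(42)/g = 675/1929 + (4*42²)/(-2303) = 675*(1/1929) + (4*1764)*(-1/2303) = 225/643 + 7056*(-1/2303) = 225/643 - 144/47 = -82017/30221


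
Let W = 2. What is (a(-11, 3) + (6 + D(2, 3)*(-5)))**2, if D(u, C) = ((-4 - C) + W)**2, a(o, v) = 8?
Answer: 12321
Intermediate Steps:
D(u, C) = (-2 - C)**2 (D(u, C) = ((-4 - C) + 2)**2 = (-2 - C)**2)
(a(-11, 3) + (6 + D(2, 3)*(-5)))**2 = (8 + (6 + (2 + 3)**2*(-5)))**2 = (8 + (6 + 5**2*(-5)))**2 = (8 + (6 + 25*(-5)))**2 = (8 + (6 - 125))**2 = (8 - 119)**2 = (-111)**2 = 12321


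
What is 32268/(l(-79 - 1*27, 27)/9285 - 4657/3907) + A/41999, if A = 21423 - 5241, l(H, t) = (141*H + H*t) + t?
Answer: -4096745254554663/394477749449 ≈ -10385.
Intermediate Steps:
l(H, t) = t + 141*H + H*t
A = 16182
32268/(l(-79 - 1*27, 27)/9285 - 4657/3907) + A/41999 = 32268/((27 + 141*(-79 - 1*27) + (-79 - 1*27)*27)/9285 - 4657/3907) + 16182/41999 = 32268/((27 + 141*(-79 - 27) + (-79 - 27)*27)*(1/9285) - 4657*1/3907) + 16182*(1/41999) = 32268/((27 + 141*(-106) - 106*27)*(1/9285) - 4657/3907) + 16182/41999 = 32268/((27 - 14946 - 2862)*(1/9285) - 4657/3907) + 16182/41999 = 32268/(-17781*1/9285 - 4657/3907) + 16182/41999 = 32268/(-5927/3095 - 4657/3907) + 16182/41999 = 32268/(-37570204/12092165) + 16182/41999 = 32268*(-12092165/37570204) + 16182/41999 = -97547495055/9392551 + 16182/41999 = -4096745254554663/394477749449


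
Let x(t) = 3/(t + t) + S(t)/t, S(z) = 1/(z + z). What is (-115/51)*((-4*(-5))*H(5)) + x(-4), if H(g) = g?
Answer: -368561/1632 ≈ -225.83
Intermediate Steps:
S(z) = 1/(2*z)
x(t) = 1/(2*t²) + 3/(2*t) (x(t) = 3/(t + t) + (1/(2*t))/t = 3/((2*t)) + 1/(2*t²) = 3*(1/(2*t)) + 1/(2*t²) = 3/(2*t) + 1/(2*t²) = 1/(2*t²) + 3/(2*t))
(-115/51)*((-4*(-5))*H(5)) + x(-4) = (-115/51)*(-4*(-5)*5) + (½)*(1 + 3*(-4))/(-4)² = (-115*1/51)*(20*5) + (½)*(1/16)*(1 - 12) = -115/51*100 + (½)*(1/16)*(-11) = -11500/51 - 11/32 = -368561/1632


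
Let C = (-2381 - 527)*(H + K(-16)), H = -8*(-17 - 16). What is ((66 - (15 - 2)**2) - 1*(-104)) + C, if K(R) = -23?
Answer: -700827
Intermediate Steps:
H = 264 (H = -8*(-33) = 264)
C = -700828 (C = (-2381 - 527)*(264 - 23) = -2908*241 = -700828)
((66 - (15 - 2)**2) - 1*(-104)) + C = ((66 - (15 - 2)**2) - 1*(-104)) - 700828 = ((66 - 1*13**2) + 104) - 700828 = ((66 - 1*169) + 104) - 700828 = ((66 - 169) + 104) - 700828 = (-103 + 104) - 700828 = 1 - 700828 = -700827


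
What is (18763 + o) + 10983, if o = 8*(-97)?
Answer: 28970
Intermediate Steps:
o = -776
(18763 + o) + 10983 = (18763 - 776) + 10983 = 17987 + 10983 = 28970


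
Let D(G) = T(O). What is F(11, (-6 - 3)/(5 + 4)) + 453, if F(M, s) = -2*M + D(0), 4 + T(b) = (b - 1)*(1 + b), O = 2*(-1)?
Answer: 430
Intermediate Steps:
O = -2
T(b) = -4 + (1 + b)*(-1 + b) (T(b) = -4 + (b - 1)*(1 + b) = -4 + (-1 + b)*(1 + b) = -4 + (1 + b)*(-1 + b))
D(G) = -1 (D(G) = -5 + (-2)² = -5 + 4 = -1)
F(M, s) = -1 - 2*M (F(M, s) = -2*M - 1 = -1 - 2*M)
F(11, (-6 - 3)/(5 + 4)) + 453 = (-1 - 2*11) + 453 = (-1 - 22) + 453 = -23 + 453 = 430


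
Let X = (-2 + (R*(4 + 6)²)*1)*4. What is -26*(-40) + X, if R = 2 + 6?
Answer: 4232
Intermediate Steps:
R = 8
X = 3192 (X = (-2 + (8*(4 + 6)²)*1)*4 = (-2 + (8*10²)*1)*4 = (-2 + (8*100)*1)*4 = (-2 + 800*1)*4 = (-2 + 800)*4 = 798*4 = 3192)
-26*(-40) + X = -26*(-40) + 3192 = 1040 + 3192 = 4232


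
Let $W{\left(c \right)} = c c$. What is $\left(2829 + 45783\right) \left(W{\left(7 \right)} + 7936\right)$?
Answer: $388166820$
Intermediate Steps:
$W{\left(c \right)} = c^{2}$
$\left(2829 + 45783\right) \left(W{\left(7 \right)} + 7936\right) = \left(2829 + 45783\right) \left(7^{2} + 7936\right) = 48612 \left(49 + 7936\right) = 48612 \cdot 7985 = 388166820$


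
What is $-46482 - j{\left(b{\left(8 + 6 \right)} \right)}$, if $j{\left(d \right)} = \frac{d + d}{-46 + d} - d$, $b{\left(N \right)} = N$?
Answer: $- \frac{371737}{8} \approx -46467.0$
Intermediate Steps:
$j{\left(d \right)} = - d + \frac{2 d}{-46 + d}$ ($j{\left(d \right)} = \frac{2 d}{-46 + d} - d = - d + \frac{2 d}{-46 + d}$)
$-46482 - j{\left(b{\left(8 + 6 \right)} \right)} = -46482 - \frac{\left(8 + 6\right) \left(48 - \left(8 + 6\right)\right)}{-46 + \left(8 + 6\right)} = -46482 - \frac{14 \left(48 - 14\right)}{-46 + 14} = -46482 - \frac{14 \left(48 - 14\right)}{-32} = -46482 - 14 \left(- \frac{1}{32}\right) 34 = -46482 - - \frac{119}{8} = -46482 + \frac{119}{8} = - \frac{371737}{8}$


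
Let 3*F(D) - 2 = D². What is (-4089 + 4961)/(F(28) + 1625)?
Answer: 872/1887 ≈ 0.46211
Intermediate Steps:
F(D) = ⅔ + D²/3
(-4089 + 4961)/(F(28) + 1625) = (-4089 + 4961)/((⅔ + (⅓)*28²) + 1625) = 872/((⅔ + (⅓)*784) + 1625) = 872/((⅔ + 784/3) + 1625) = 872/(262 + 1625) = 872/1887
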